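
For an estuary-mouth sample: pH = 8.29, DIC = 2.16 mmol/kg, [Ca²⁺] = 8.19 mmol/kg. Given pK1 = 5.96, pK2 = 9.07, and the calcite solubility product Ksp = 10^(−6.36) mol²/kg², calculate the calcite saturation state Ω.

Ω = 5.75

α₂ = 1 / (1 + [H⁺]/K2 + [H⁺]²/(K1K2)) = 1 / (1 + 10^+0.78 + 10^-1.55)
   = 1 / (1 + 6.0256 + 0.028184) = 1/7.0538 = 0.1418
[CO3²⁻] = α₂ × DIC = 0.1418 × 2.16 = 0.3062 mmol/kg
Ksp = 10^(−6.36) = 4.365×10^-7
Ω = [Ca²⁺][CO3²⁻]/Ksp = (8.19×10^-3)(3.062×10^-4) / 4.365×10^-7 = 5.75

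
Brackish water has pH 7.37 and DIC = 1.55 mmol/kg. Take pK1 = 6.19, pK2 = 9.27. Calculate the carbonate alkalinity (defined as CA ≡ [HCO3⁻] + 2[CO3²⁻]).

CA = 1.47 mmol/kg

CA = [HCO3⁻] + 2[CO3²⁻] = (α₁ + 2α₂)·DIC
At pH 7.37: [H⁺]/K1 = 10^-1.18 = 0.066069, K2/[H⁺] = 10^-1.90 = 0.012589
α₁ = 1/(1 + 0.066069 + 0.012589) = 1/1.0787 = 0.9271; α₂ = α₁·K2/[H⁺] = 0.01167
α₁ + 2α₂ = 0.9504
CA = 0.9504 × 1.55 = 1.47 mmol/kg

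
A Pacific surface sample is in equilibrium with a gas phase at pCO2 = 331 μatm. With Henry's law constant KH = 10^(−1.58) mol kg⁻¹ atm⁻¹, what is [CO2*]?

[CO2*] = 8.71 μmol/kg

KH = 10^(−1.58) = 2.630×10^-2 mol kg⁻¹ atm⁻¹
[CO2*] = KH · pCO2 = 2.630×10^-2 × 331×10^-6 atm = 8.71×10^-6 mol/kg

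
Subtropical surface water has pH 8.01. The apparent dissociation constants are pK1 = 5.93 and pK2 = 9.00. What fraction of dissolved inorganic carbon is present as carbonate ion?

α₂ = 0.0921

α₂ = 1 / (1 + [H⁺]/K2 + [H⁺]²/(K1K2)) = 1 / (1 + 10^+0.99 + 10^-1.09)
   = 1 / (1 + 9.7724 + 0.081283) = 1/10.854 = 0.09213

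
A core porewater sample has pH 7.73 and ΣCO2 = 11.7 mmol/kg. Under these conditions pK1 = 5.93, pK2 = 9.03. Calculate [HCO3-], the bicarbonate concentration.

α₁ = 1 / (1 + [H⁺]/K1 + K2/[H⁺]) = 1 / (1 + 10^-1.80 + 10^-1.30)
   = 1 / (1 + 0.015849 + 0.050119) = 1/1.0660 = 0.9381
[HCO3⁻] = α₁ × DIC = 0.9381 × 11.7 = 11.0 mmol/kg

[HCO3⁻] = 11.0 mmol/kg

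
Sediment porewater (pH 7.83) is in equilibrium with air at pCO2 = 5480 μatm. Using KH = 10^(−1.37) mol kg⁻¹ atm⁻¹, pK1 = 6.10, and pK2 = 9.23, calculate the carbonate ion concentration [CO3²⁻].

[CO3²⁻] = 0.500 mmol/kg

[CO2*] = KH · pCO2 = 10^(−1.37) × 5480×10^-6 = 2.338×10^-4 mol/kg
α₀ = 1/(1 + K1/[H⁺] + K1K2/[H⁺]²) = 1/(1 + 10^+1.73 + 10^+0.33) = 0.01759
DIC = [CO2*]/α₀ = 2.338×10^-4 / 0.01759 = 13.29 mmol/kg
[CO3²⁻] = α₂·DIC; α₂ = 0.03761, so [CO3²⁻] = 0.03761 × 13.29 = 0.500 mmol/kg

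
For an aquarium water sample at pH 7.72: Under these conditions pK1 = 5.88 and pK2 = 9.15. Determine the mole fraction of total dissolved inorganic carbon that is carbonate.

α₂ = 1 / (1 + [H⁺]/K2 + [H⁺]²/(K1K2)) = 1 / (1 + 10^+1.43 + 10^-0.41)
   = 1 / (1 + 26.915 + 0.38905) = 1/28.304 = 0.03533

α₂ = 0.0353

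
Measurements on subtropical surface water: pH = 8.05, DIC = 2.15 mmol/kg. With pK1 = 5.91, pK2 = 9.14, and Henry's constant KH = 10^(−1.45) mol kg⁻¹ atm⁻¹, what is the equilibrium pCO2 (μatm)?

pCO2 = 403 μatm

α₀ = 1 / (1 + K1/[H⁺] + K1K2/[H⁺]²) = 1 / (1 + 10^+2.14 + 10^+1.05)
   = 1 / (1 + 138.04 + 11.220) = 1/150.26 = 0.006655
[CO2*] = α₀ × DIC = 0.006655 × 2.15 = 0.01431 mmol/kg = 14.31 μmol/kg
pCO2 = [CO2*]/KH = 1.431×10^-5 / 3.548×10^-2 = 403 μatm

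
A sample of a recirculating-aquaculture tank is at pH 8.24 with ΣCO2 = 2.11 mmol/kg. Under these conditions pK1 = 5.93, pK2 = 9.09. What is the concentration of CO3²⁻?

α₂ = 1 / (1 + [H⁺]/K2 + [H⁺]²/(K1K2)) = 1 / (1 + 10^+0.85 + 10^-1.46)
   = 1 / (1 + 7.0795 + 0.034674) = 1/8.1141 = 0.1232
[CO3²⁻] = α₂ × DIC = 0.1232 × 2.11 = 0.260 mmol/kg

[CO3²⁻] = 0.260 mmol/kg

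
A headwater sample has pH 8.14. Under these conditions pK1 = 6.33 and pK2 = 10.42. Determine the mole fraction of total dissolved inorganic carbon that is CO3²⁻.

α₂ = 1 / (1 + [H⁺]/K2 + [H⁺]²/(K1K2)) = 1 / (1 + 10^+2.28 + 10^+0.47)
   = 1 / (1 + 190.55 + 2.9512) = 1/194.50 = 0.005141

α₂ = 0.00514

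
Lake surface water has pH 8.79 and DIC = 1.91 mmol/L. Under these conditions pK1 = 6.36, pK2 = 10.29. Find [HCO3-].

[HCO3⁻] = 1.84 mmol/L

α₁ = 1 / (1 + [H⁺]/K1 + K2/[H⁺]) = 1 / (1 + 10^-2.43 + 10^-1.50)
   = 1 / (1 + 0.0037154 + 0.031623) = 1/1.0353 = 0.9659
[HCO3⁻] = α₁ × DIC = 0.9659 × 1.91 = 1.84 mmol/L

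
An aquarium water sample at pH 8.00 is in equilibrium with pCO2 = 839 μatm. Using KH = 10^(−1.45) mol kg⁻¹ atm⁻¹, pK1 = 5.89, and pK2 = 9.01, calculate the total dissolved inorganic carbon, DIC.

DIC = 4.24 mmol/kg

[CO2*] = KH · pCO2 = 10^(−1.45) × 839×10^-6 = 2.977×10^-5 mol/kg
α₀ = 1/(1 + K1/[H⁺] + K1K2/[H⁺]²) = 1/(1 + 10^+2.11 + 10^+1.10) = 0.007022
DIC = [CO2*]/α₀ = 2.977×10^-5 / 0.007022 = 4.24 mmol/kg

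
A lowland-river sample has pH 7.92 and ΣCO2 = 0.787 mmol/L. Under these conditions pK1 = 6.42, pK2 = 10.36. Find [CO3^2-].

α₂ = 1 / (1 + [H⁺]/K2 + [H⁺]²/(K1K2)) = 1 / (1 + 10^+2.44 + 10^+0.94)
   = 1 / (1 + 275.42 + 8.7096) = 1/285.13 = 0.003507
[CO3²⁻] = α₂ × DIC = 0.003507 × 0.787 = 0.00276 mmol/L = 2.76 μmol/L

[CO3²⁻] = 2.76 μmol/L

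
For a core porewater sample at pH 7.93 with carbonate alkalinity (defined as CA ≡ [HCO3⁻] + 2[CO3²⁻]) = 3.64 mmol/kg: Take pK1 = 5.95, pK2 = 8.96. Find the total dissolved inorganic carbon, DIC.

CA = [HCO3⁻] + 2[CO3²⁻] = (α₁ + 2α₂)·DIC
At pH 7.93: [H⁺]/K1 = 10^-1.98 = 0.010471, K2/[H⁺] = 10^-1.03 = 0.093325
α₁ = 1/(1 + 0.010471 + 0.093325) = 1/1.1038 = 0.9060; α₂ = α₁·K2/[H⁺] = 0.08455
α₁ + 2α₂ = 1.0751
DIC = CA / (α₁ + 2α₂) = 3.64 / 1.0751 = 3.39 mmol/kg

DIC = 3.39 mmol/kg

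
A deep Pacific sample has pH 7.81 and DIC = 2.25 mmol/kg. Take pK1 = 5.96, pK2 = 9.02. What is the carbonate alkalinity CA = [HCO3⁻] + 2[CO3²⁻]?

CA = [HCO3⁻] + 2[CO3²⁻] = (α₁ + 2α₂)·DIC
At pH 7.81: [H⁺]/K1 = 10^-1.85 = 0.014125, K2/[H⁺] = 10^-1.21 = 0.061660
α₁ = 1/(1 + 0.014125 + 0.061660) = 1/1.0758 = 0.9296; α₂ = α₁·K2/[H⁺] = 0.05732
α₁ + 2α₂ = 1.0442
CA = 1.0442 × 2.25 = 2.35 mmol/kg

CA = 2.35 mmol/kg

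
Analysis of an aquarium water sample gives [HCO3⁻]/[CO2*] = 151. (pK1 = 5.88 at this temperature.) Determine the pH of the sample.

pH = 8.06

From K1 = [H⁺][HCO3⁻]/[CO2*]:  pH = pK1 + log₁₀([HCO3⁻]/[CO2*])
log₁₀(151) = +2.179
pH = 5.88 + (+2.179) = 8.06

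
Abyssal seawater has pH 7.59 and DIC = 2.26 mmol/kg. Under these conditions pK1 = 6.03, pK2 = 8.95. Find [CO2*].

α₀ = 1 / (1 + K1/[H⁺] + K1K2/[H⁺]²) = 1 / (1 + 10^+1.56 + 10^+0.20)
   = 1 / (1 + 36.308 + 1.5849) = 1/38.893 = 0.02571
[CO2*] = α₀ × DIC = 0.02571 × 2.26 = 0.0581 mmol/kg

[CO2*] = 0.0581 mmol/kg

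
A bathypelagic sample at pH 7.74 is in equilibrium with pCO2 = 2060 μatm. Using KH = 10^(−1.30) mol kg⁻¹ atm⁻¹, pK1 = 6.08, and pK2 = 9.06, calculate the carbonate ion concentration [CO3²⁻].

[CO2*] = KH · pCO2 = 10^(−1.30) × 2060×10^-6 = 1.032×10^-4 mol/kg
α₀ = 1/(1 + K1/[H⁺] + K1K2/[H⁺]²) = 1/(1 + 10^+1.66 + 10^+0.34) = 0.02045
DIC = [CO2*]/α₀ = 1.032×10^-4 / 0.02045 = 5.048 mmol/kg
[CO3²⁻] = α₂·DIC; α₂ = 0.04474, so [CO3²⁻] = 0.04474 × 5.048 = 0.226 mmol/kg

[CO3²⁻] = 0.226 mmol/kg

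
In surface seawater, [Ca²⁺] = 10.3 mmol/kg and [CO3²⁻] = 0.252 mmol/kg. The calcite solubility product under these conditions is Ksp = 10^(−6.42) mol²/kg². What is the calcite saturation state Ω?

Ksp = 10^(−6.42) = 3.802×10^-7
Ω = [Ca²⁺][CO3²⁻]/Ksp = (10.3×10^-3)(0.252×10^-3) / 3.802×10^-7 = 6.83

Ω = 6.83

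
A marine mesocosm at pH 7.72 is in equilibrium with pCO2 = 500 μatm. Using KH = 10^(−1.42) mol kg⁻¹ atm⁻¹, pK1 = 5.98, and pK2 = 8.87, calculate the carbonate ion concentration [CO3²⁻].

[CO2*] = KH · pCO2 = 10^(−1.42) × 500×10^-6 = 1.901×10^-5 mol/kg
α₀ = 1/(1 + K1/[H⁺] + K1K2/[H⁺]²) = 1/(1 + 10^+1.74 + 10^+0.59) = 0.01671
DIC = [CO2*]/α₀ = 1.901×10^-5 / 0.01671 = 1.138 mmol/kg
[CO3²⁻] = α₂·DIC; α₂ = 0.06501, so [CO3²⁻] = 0.06501 × 1.138 = 0.0740 mmol/kg

[CO3²⁻] = 0.0740 mmol/kg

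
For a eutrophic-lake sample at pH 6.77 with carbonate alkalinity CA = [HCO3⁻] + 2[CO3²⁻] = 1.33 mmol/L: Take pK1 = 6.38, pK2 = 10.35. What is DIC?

CA = [HCO3⁻] + 2[CO3²⁻] = (α₁ + 2α₂)·DIC
At pH 6.77: [H⁺]/K1 = 10^-0.39 = 0.40738, K2/[H⁺] = 10^-3.58 = 0.00026303
α₁ = 1/(1 + 0.40738 + 0.00026303) = 1/1.4076 = 0.7104; α₂ = α₁·K2/[H⁺] = 0.0001869
α₁ + 2α₂ = 0.7108
DIC = CA / (α₁ + 2α₂) = 1.33 / 0.7108 = 1.87 mmol/L

DIC = 1.87 mmol/L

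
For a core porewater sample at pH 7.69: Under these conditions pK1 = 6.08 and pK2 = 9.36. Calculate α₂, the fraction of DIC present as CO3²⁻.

α₂ = 0.0204

α₂ = 1 / (1 + [H⁺]/K2 + [H⁺]²/(K1K2)) = 1 / (1 + 10^+1.67 + 10^+0.06)
   = 1 / (1 + 46.774 + 1.1482) = 1/48.922 = 0.02044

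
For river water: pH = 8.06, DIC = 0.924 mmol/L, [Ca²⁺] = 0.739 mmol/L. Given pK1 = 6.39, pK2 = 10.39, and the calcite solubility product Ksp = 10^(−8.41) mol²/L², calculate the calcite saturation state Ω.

Ω = 0.800

α₂ = 1 / (1 + [H⁺]/K2 + [H⁺]²/(K1K2)) = 1 / (1 + 10^+2.33 + 10^+0.66)
   = 1 / (1 + 213.80 + 4.5709) = 1/219.37 = 0.004559
[CO3²⁻] = α₂ × DIC = 0.004559 × 0.924 = 0.004212 mmol/L = 4.212 μmol/L
Ksp = 10^(−8.41) = 3.890×10^-9
Ω = [Ca²⁺][CO3²⁻]/Ksp = (0.739×10^-3)(4.212×10^-6) / 3.890×10^-9 = 0.800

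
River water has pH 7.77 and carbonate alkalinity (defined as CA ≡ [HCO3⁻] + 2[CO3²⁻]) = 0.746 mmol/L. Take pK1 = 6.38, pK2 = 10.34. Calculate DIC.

CA = [HCO3⁻] + 2[CO3²⁻] = (α₁ + 2α₂)·DIC
At pH 7.77: [H⁺]/K1 = 10^-1.39 = 0.040738, K2/[H⁺] = 10^-2.57 = 0.0026915
α₁ = 1/(1 + 0.040738 + 0.0026915) = 1/1.0434 = 0.9584; α₂ = α₁·K2/[H⁺] = 0.002580
α₁ + 2α₂ = 0.9635
DIC = CA / (α₁ + 2α₂) = 0.746 / 0.9635 = 0.774 mmol/L

DIC = 0.774 mmol/L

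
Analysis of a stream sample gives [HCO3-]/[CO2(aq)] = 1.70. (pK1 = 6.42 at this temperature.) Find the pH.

From K1 = [H⁺][HCO3-]/[CO2(aq)]:  pH = pK1 + log₁₀([HCO3-]/[CO2(aq)])
log₁₀(1.70) = +0.230
pH = 6.42 + (+0.230) = 6.65

pH = 6.65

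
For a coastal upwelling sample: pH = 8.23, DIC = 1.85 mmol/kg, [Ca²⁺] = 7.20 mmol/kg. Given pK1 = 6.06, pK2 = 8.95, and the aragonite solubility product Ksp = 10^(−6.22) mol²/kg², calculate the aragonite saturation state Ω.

α₂ = 1 / (1 + [H⁺]/K2 + [H⁺]²/(K1K2)) = 1 / (1 + 10^+0.72 + 10^-1.45)
   = 1 / (1 + 5.2481 + 0.035481) = 1/6.2836 = 0.1591
[CO3²⁻] = α₂ × DIC = 0.1591 × 1.85 = 0.2944 mmol/kg
Ksp = 10^(−6.22) = 6.026×10^-7
Ω = [Ca²⁺][CO3²⁻]/Ksp = (7.20×10^-3)(2.944×10^-4) / 6.026×10^-7 = 3.52

Ω = 3.52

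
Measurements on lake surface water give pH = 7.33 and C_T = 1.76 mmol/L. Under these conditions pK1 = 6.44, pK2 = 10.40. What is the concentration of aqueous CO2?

α₀ = 1 / (1 + K1/[H⁺] + K1K2/[H⁺]²) = 1 / (1 + 10^+0.89 + 10^-2.18)
   = 1 / (1 + 7.7625 + 0.0066069) = 1/8.7691 = 0.1140
[CO2*] = α₀ × DIC = 0.1140 × 1.76 = 0.201 mmol/L

[CO2*] = 0.201 mmol/L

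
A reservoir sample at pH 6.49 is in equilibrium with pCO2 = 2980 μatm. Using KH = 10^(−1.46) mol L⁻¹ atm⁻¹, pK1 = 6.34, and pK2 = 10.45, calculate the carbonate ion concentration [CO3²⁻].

[CO3²⁻] = 0.0160 μmol/L

[CO2*] = KH · pCO2 = 10^(−1.46) × 2980×10^-6 = 1.033×10^-4 mol/L
α₀ = 1/(1 + K1/[H⁺] + K1K2/[H⁺]²) = 1/(1 + 10^+0.15 + 10^-3.81) = 0.4145
DIC = [CO2*]/α₀ = 1.033×10^-4 / 0.4145 = 0.2493 mmol/L
[CO3²⁻] = α₂·DIC; α₂ = 6.419×10^-5, so [CO3²⁻] = 6.419×10^-5 × 0.2493 = 1.60×10^-5 mmol/L = 0.0160 μmol/L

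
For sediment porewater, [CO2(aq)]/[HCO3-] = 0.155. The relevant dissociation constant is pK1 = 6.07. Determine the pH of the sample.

pH = 6.88

From K1 = [H⁺][HCO3-]/[CO2(aq)]:  pH = pK1 − log₁₀([CO2(aq)]/[HCO3-])
log₁₀(0.155) = -0.810
pH = 6.07 − (-0.810) = 6.88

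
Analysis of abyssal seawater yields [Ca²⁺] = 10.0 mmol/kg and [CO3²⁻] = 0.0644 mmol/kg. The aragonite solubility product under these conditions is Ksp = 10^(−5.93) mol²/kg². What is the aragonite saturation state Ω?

Ω = 0.548

Ksp = 10^(−5.93) = 1.175×10^-6
Ω = [Ca²⁺][CO3²⁻]/Ksp = (10.0×10^-3)(0.0644×10^-3) / 1.175×10^-6 = 0.548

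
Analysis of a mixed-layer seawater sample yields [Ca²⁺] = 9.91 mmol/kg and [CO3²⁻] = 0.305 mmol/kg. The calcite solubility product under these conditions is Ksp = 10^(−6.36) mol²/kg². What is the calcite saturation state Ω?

Ksp = 10^(−6.36) = 4.365×10^-7
Ω = [Ca²⁺][CO3²⁻]/Ksp = (9.91×10^-3)(0.305×10^-3) / 4.365×10^-7 = 6.92

Ω = 6.92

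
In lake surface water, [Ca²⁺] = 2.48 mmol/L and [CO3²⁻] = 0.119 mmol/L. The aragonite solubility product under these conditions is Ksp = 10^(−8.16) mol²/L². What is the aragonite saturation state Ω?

Ω = 42.7

Ksp = 10^(−8.16) = 6.918×10^-9
Ω = [Ca²⁺][CO3²⁻]/Ksp = (2.48×10^-3)(0.119×10^-3) / 6.918×10^-9 = 42.7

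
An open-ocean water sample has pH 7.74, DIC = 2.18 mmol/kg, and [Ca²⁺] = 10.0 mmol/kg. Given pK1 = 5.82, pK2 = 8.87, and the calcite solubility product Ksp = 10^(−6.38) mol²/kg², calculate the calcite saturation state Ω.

Ω = 3.57

α₂ = 1 / (1 + [H⁺]/K2 + [H⁺]²/(K1K2)) = 1 / (1 + 10^+1.13 + 10^-0.79)
   = 1 / (1 + 13.490 + 0.16218) = 1/14.652 = 0.06825
[CO3²⁻] = α₂ × DIC = 0.06825 × 2.18 = 0.1488 mmol/kg
Ksp = 10^(−6.38) = 4.169×10^-7
Ω = [Ca²⁺][CO3²⁻]/Ksp = (10.0×10^-3)(1.488×10^-4) / 4.169×10^-7 = 3.57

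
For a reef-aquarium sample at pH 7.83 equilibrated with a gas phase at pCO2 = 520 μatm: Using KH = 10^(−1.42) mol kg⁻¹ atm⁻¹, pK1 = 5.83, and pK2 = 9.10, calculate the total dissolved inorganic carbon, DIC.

DIC = 2.10 mmol/kg

[CO2*] = KH · pCO2 = 10^(−1.42) × 520×10^-6 = 1.977×10^-5 mol/kg
α₀ = 1/(1 + K1/[H⁺] + K1K2/[H⁺]²) = 1/(1 + 10^+2.00 + 10^+0.73) = 0.009401
DIC = [CO2*]/α₀ = 1.977×10^-5 / 0.009401 = 2.10 mmol/kg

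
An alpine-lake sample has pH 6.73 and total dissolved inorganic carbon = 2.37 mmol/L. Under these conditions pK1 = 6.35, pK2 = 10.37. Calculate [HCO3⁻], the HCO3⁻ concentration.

α₁ = 1 / (1 + [H⁺]/K1 + K2/[H⁺]) = 1 / (1 + 10^-0.38 + 10^-3.64)
   = 1 / (1 + 0.41687 + 0.00022909) = 1/1.4171 = 0.7057
[HCO3⁻] = α₁ × DIC = 0.7057 × 2.37 = 1.67 mmol/L

[HCO3⁻] = 1.67 mmol/L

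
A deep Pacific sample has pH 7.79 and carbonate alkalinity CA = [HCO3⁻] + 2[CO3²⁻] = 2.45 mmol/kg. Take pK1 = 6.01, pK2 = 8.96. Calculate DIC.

DIC = 2.34 mmol/kg

CA = [HCO3⁻] + 2[CO3²⁻] = (α₁ + 2α₂)·DIC
At pH 7.79: [H⁺]/K1 = 10^-1.78 = 0.016596, K2/[H⁺] = 10^-1.17 = 0.067608
α₁ = 1/(1 + 0.016596 + 0.067608) = 1/1.0842 = 0.9223; α₂ = α₁·K2/[H⁺] = 0.06236
α₁ + 2α₂ = 1.0471
DIC = CA / (α₁ + 2α₂) = 2.45 / 1.0471 = 2.34 mmol/kg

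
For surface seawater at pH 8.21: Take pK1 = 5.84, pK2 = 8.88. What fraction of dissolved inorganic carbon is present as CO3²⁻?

α₂ = 1 / (1 + [H⁺]/K2 + [H⁺]²/(K1K2)) = 1 / (1 + 10^+0.67 + 10^-1.70)
   = 1 / (1 + 4.6774 + 0.019953) = 1/5.6973 = 0.1755

α₂ = 0.176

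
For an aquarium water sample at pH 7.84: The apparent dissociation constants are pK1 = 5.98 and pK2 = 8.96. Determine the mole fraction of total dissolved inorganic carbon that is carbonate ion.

α₂ = 1 / (1 + [H⁺]/K2 + [H⁺]²/(K1K2)) = 1 / (1 + 10^+1.12 + 10^-0.74)
   = 1 / (1 + 13.183 + 0.18197) = 1/14.365 = 0.06962

α₂ = 0.0696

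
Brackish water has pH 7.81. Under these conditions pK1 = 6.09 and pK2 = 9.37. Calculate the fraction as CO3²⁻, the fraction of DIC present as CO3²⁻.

α₂ = 0.0263

α₂ = 1 / (1 + [H⁺]/K2 + [H⁺]²/(K1K2)) = 1 / (1 + 10^+1.56 + 10^-0.16)
   = 1 / (1 + 36.308 + 0.69183) = 1/38.000 = 0.02632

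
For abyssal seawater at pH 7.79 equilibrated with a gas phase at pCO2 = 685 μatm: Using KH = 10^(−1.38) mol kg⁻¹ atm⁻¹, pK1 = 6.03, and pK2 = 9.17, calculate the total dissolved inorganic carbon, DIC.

DIC = 1.74 mmol/kg

[CO2*] = KH · pCO2 = 10^(−1.38) × 685×10^-6 = 2.856×10^-5 mol/kg
α₀ = 1/(1 + K1/[H⁺] + K1K2/[H⁺]²) = 1/(1 + 10^+1.76 + 10^+0.38) = 0.01641
DIC = [CO2*]/α₀ = 2.856×10^-5 / 0.01641 = 1.74 mmol/kg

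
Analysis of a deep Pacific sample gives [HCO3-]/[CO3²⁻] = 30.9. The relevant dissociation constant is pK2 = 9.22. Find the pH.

From K2 = [H⁺][CO3²⁻]/[HCO3-]:  pH = pK2 − log₁₀([HCO3-]/[CO3²⁻])
log₁₀(30.9) = +1.490
pH = 9.22 − (+1.490) = 7.73

pH = 7.73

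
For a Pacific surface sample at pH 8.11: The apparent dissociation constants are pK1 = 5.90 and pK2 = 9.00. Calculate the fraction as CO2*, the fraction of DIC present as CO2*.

α₀ = 0.00543

α₀ = 1 / (1 + K1/[H⁺] + K1K2/[H⁺]²) = 1 / (1 + 10^+2.21 + 10^+1.32)
   = 1 / (1 + 162.18 + 20.893) = 1/184.07 = 0.005433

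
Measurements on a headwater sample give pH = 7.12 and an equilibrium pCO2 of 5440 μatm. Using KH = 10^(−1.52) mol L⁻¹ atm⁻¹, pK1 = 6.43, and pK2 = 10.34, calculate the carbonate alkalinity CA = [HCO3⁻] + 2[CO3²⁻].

[CO2*] = KH · pCO2 = 10^(−1.52) × 5440×10^-6 = 1.643×10^-4 mol/L
α₀ = 1/(1 + K1/[H⁺] + K1K2/[H⁺]²) = 1/(1 + 10^+0.69 + 10^-2.53) = 0.1695
DIC = [CO2*]/α₀ = 1.643×10^-4 / 0.1695 = 0.9694 mmol/L
CA = (α₁ + 2α₂)·DIC = (0.8300 + 2×0.0005001) × 0.9694 = 0.806 mmol/L

CA = 0.806 mmol/L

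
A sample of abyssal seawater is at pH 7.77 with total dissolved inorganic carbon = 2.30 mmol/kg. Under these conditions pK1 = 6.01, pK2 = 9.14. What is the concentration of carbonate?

[CO3²⁻] = 0.0926 mmol/kg

α₂ = 1 / (1 + [H⁺]/K2 + [H⁺]²/(K1K2)) = 1 / (1 + 10^+1.37 + 10^-0.39)
   = 1 / (1 + 23.442 + 0.40738) = 1/24.850 = 0.04024
[CO3²⁻] = α₂ × DIC = 0.04024 × 2.30 = 0.0926 mmol/kg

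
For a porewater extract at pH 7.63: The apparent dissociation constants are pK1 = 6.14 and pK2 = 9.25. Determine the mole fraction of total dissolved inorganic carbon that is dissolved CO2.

α₀ = 0.0306

α₀ = 1 / (1 + K1/[H⁺] + K1K2/[H⁺]²) = 1 / (1 + 10^+1.49 + 10^-0.13)
   = 1 / (1 + 30.903 + 0.74131) = 1/32.644 = 0.03063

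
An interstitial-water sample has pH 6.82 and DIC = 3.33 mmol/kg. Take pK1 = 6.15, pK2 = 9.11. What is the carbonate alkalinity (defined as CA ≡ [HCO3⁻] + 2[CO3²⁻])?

CA = 2.76 mmol/kg

CA = [HCO3⁻] + 2[CO3²⁻] = (α₁ + 2α₂)·DIC
At pH 6.82: [H⁺]/K1 = 10^-0.67 = 0.21380, K2/[H⁺] = 10^-2.29 = 0.0051286
α₁ = 1/(1 + 0.21380 + 0.0051286) = 1/1.2189 = 0.8204; α₂ = α₁·K2/[H⁺] = 0.004207
α₁ + 2α₂ = 0.8288
CA = 0.8288 × 3.33 = 2.76 mmol/kg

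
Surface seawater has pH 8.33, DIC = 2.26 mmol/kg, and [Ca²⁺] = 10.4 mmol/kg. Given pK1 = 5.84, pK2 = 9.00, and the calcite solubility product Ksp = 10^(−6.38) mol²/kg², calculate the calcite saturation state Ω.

Ω = 9.90

α₂ = 1 / (1 + [H⁺]/K2 + [H⁺]²/(K1K2)) = 1 / (1 + 10^+0.67 + 10^-1.82)
   = 1 / (1 + 4.6774 + 0.015136) = 1/5.6925 = 0.1757
[CO3²⁻] = α₂ × DIC = 0.1757 × 2.26 = 0.3970 mmol/kg
Ksp = 10^(−6.38) = 4.169×10^-7
Ω = [Ca²⁺][CO3²⁻]/Ksp = (10.4×10^-3)(3.970×10^-4) / 4.169×10^-7 = 9.90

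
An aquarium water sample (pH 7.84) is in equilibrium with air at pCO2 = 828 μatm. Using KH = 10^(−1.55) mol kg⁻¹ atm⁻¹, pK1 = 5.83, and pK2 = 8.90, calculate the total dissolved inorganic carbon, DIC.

DIC = 2.62 mmol/kg

[CO2*] = KH · pCO2 = 10^(−1.55) × 828×10^-6 = 2.334×10^-5 mol/kg
α₀ = 1/(1 + K1/[H⁺] + K1K2/[H⁺]²) = 1/(1 + 10^+2.01 + 10^+0.95) = 0.008909
DIC = [CO2*]/α₀ = 2.334×10^-5 / 0.008909 = 2.62 mmol/kg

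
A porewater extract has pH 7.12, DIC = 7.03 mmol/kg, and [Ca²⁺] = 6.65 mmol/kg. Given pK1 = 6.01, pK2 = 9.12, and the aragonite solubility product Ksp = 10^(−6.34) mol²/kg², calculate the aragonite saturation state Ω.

α₂ = 1 / (1 + [H⁺]/K2 + [H⁺]²/(K1K2)) = 1 / (1 + 10^+2.00 + 10^+0.89)
   = 1 / (1 + 100.00 + 7.7625) = 1/108.76 = 0.009194
[CO3²⁻] = α₂ × DIC = 0.009194 × 7.03 = 0.06464 mmol/kg
Ksp = 10^(−6.34) = 4.571×10^-7
Ω = [Ca²⁺][CO3²⁻]/Ksp = (6.65×10^-3)(6.464×10^-5) / 4.571×10^-7 = 0.940

Ω = 0.940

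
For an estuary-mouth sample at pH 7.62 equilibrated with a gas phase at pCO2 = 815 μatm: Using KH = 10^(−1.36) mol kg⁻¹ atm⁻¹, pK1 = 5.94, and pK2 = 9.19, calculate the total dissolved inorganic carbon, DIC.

DIC = 1.78 mmol/kg

[CO2*] = KH · pCO2 = 10^(−1.36) × 815×10^-6 = 3.558×10^-5 mol/kg
α₀ = 1/(1 + K1/[H⁺] + K1K2/[H⁺]²) = 1/(1 + 10^+1.68 + 10^+0.11) = 0.01994
DIC = [CO2*]/α₀ = 3.558×10^-5 / 0.01994 = 1.78 mmol/kg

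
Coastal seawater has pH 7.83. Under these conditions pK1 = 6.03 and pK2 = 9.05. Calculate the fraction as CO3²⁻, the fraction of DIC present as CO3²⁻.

α₂ = 0.0560

α₂ = 1 / (1 + [H⁺]/K2 + [H⁺]²/(K1K2)) = 1 / (1 + 10^+1.22 + 10^-0.58)
   = 1 / (1 + 16.596 + 0.26303) = 1/17.859 = 0.05599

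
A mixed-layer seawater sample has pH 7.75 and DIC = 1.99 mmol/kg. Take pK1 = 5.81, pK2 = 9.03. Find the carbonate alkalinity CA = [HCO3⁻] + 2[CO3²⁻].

CA = [HCO3⁻] + 2[CO3²⁻] = (α₁ + 2α₂)·DIC
At pH 7.75: [H⁺]/K1 = 10^-1.94 = 0.011482, K2/[H⁺] = 10^-1.28 = 0.052481
α₁ = 1/(1 + 0.011482 + 0.052481) = 1/1.0640 = 0.9399; α₂ = α₁·K2/[H⁺] = 0.04933
α₁ + 2α₂ = 1.0385
CA = 1.0385 × 1.99 = 2.07 mmol/kg

CA = 2.07 mmol/kg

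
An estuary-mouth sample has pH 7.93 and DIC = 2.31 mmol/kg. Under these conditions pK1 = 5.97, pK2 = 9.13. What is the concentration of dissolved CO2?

[CO2*] = 0.0236 mmol/kg

α₀ = 1 / (1 + K1/[H⁺] + K1K2/[H⁺]²) = 1 / (1 + 10^+1.96 + 10^+0.76)
   = 1 / (1 + 91.201 + 5.7544) = 1/97.955 = 0.01021
[CO2*] = α₀ × DIC = 0.01021 × 2.31 = 0.0236 mmol/kg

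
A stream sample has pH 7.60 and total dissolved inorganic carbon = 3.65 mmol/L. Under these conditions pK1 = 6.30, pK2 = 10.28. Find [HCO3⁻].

α₁ = 1 / (1 + [H⁺]/K1 + K2/[H⁺]) = 1 / (1 + 10^-1.30 + 10^-2.68)
   = 1 / (1 + 0.050119 + 0.0020893) = 1/1.0522 = 0.9504
[HCO3⁻] = α₁ × DIC = 0.9504 × 3.65 = 3.47 mmol/L

[HCO3⁻] = 3.47 mmol/L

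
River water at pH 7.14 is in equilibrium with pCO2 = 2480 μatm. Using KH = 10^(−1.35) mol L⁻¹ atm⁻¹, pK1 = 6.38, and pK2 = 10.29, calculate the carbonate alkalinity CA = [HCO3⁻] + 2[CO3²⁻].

[CO2*] = KH · pCO2 = 10^(−1.35) × 2480×10^-6 = 1.108×10^-4 mol/L
α₀ = 1/(1 + K1/[H⁺] + K1K2/[H⁺]²) = 1/(1 + 10^+0.76 + 10^-2.39) = 0.1480
DIC = [CO2*]/α₀ = 1.108×10^-4 / 0.1480 = 0.7487 mmol/L
CA = (α₁ + 2α₂)·DIC = (0.8514 + 2×0.0006028) × 0.7487 = 0.638 mmol/L

CA = 0.638 mmol/L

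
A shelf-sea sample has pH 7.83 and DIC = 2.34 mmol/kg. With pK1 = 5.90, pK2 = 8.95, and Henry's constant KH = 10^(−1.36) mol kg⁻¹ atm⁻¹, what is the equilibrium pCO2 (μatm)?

pCO2 = 579 μatm

α₀ = 1 / (1 + K1/[H⁺] + K1K2/[H⁺]²) = 1 / (1 + 10^+1.93 + 10^+0.81)
   = 1 / (1 + 85.114 + 6.4565) = 1/92.570 = 0.01080
[CO2*] = α₀ × DIC = 0.01080 × 2.34 = 0.02528 mmol/kg
pCO2 = [CO2*]/KH = 2.528×10^-5 / 4.365×10^-2 = 579 μatm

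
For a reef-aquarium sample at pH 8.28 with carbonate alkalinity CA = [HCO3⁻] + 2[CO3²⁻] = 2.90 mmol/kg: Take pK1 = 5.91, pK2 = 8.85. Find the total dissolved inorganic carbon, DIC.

CA = [HCO3⁻] + 2[CO3²⁻] = (α₁ + 2α₂)·DIC
At pH 8.28: [H⁺]/K1 = 10^-2.37 = 0.0042658, K2/[H⁺] = 10^-0.57 = 0.26915
α₁ = 1/(1 + 0.0042658 + 0.26915) = 1/1.2734 = 0.7853; α₂ = α₁·K2/[H⁺] = 0.2114
α₁ + 2α₂ = 1.2080
DIC = CA / (α₁ + 2α₂) = 2.90 / 1.2080 = 2.40 mmol/kg

DIC = 2.40 mmol/kg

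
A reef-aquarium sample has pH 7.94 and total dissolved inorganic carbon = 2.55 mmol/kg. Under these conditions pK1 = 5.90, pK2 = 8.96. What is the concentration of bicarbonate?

α₁ = 1 / (1 + [H⁺]/K1 + K2/[H⁺]) = 1 / (1 + 10^-2.04 + 10^-1.02)
   = 1 / (1 + 0.0091201 + 0.095499) = 1/1.1046 = 0.9053
[HCO3⁻] = α₁ × DIC = 0.9053 × 2.55 = 2.31 mmol/kg

[HCO3⁻] = 2.31 mmol/kg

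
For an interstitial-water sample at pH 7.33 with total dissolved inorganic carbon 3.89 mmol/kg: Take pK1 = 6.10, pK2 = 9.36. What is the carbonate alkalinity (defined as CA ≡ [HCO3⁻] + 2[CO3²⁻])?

CA = 3.71 mmol/kg

CA = [HCO3⁻] + 2[CO3²⁻] = (α₁ + 2α₂)·DIC
At pH 7.33: [H⁺]/K1 = 10^-1.23 = 0.058884, K2/[H⁺] = 10^-2.03 = 0.0093325
α₁ = 1/(1 + 0.058884 + 0.0093325) = 1/1.0682 = 0.9361; α₂ = α₁·K2/[H⁺] = 0.008737
α₁ + 2α₂ = 0.9536
CA = 0.9536 × 3.89 = 3.71 mmol/kg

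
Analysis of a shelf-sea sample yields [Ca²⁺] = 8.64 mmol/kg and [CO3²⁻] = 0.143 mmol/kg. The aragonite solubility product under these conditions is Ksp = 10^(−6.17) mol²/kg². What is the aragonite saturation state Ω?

Ksp = 10^(−6.17) = 6.761×10^-7
Ω = [Ca²⁺][CO3²⁻]/Ksp = (8.64×10^-3)(0.143×10^-3) / 6.761×10^-7 = 1.83

Ω = 1.83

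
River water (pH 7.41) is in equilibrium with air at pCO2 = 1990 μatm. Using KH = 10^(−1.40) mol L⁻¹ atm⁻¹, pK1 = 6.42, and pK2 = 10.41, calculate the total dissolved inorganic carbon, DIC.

[CO2*] = KH · pCO2 = 10^(−1.40) × 1990×10^-6 = 7.922×10^-5 mol/L
α₀ = 1/(1 + K1/[H⁺] + K1K2/[H⁺]²) = 1/(1 + 10^+0.99 + 10^-2.01) = 0.09275
DIC = [CO2*]/α₀ = 7.922×10^-5 / 0.09275 = 0.854 mmol/L

DIC = 0.854 mmol/L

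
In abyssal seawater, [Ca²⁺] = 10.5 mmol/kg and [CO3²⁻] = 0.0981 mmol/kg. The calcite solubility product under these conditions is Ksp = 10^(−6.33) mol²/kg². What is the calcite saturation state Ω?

Ω = 2.20

Ksp = 10^(−6.33) = 4.677×10^-7
Ω = [Ca²⁺][CO3²⁻]/Ksp = (10.5×10^-3)(0.0981×10^-3) / 4.677×10^-7 = 2.20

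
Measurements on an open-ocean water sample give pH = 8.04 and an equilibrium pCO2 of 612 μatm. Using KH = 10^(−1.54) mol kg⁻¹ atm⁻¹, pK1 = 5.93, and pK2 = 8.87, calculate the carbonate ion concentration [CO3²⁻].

[CO2*] = KH · pCO2 = 10^(−1.54) × 612×10^-6 = 1.765×10^-5 mol/kg
α₀ = 1/(1 + K1/[H⁺] + K1K2/[H⁺]²) = 1/(1 + 10^+2.11 + 10^+1.28) = 0.006717
DIC = [CO2*]/α₀ = 1.765×10^-5 / 0.006717 = 2.628 mmol/kg
[CO3²⁻] = α₂·DIC; α₂ = 0.1280, so [CO3²⁻] = 0.1280 × 2.628 = 0.336 mmol/kg

[CO3²⁻] = 0.336 mmol/kg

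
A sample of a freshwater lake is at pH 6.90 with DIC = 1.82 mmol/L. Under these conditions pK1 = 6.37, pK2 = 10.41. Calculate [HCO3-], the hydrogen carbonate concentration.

α₁ = 1 / (1 + [H⁺]/K1 + K2/[H⁺]) = 1 / (1 + 10^-0.53 + 10^-3.51)
   = 1 / (1 + 0.29512 + 0.00030903) = 1/1.2954 = 0.7719
[HCO3⁻] = α₁ × DIC = 0.7719 × 1.82 = 1.40 mmol/L

[HCO3⁻] = 1.40 mmol/L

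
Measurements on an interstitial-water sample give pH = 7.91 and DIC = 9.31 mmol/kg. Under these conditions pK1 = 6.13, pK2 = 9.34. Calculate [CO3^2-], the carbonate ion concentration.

α₂ = 1 / (1 + [H⁺]/K2 + [H⁺]²/(K1K2)) = 1 / (1 + 10^+1.43 + 10^-0.35)
   = 1 / (1 + 26.915 + 0.44668) = 1/28.362 = 0.03526
[CO3²⁻] = α₂ × DIC = 0.03526 × 9.31 = 0.328 mmol/kg

[CO3²⁻] = 0.328 mmol/kg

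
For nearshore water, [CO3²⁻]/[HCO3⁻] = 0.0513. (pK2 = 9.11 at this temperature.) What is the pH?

From K2 = [H⁺][CO3²⁻]/[HCO3⁻]:  pH = pK2 + log₁₀([CO3²⁻]/[HCO3⁻])
log₁₀(0.0513) = -1.290
pH = 9.11 + (-1.290) = 7.82

pH = 7.82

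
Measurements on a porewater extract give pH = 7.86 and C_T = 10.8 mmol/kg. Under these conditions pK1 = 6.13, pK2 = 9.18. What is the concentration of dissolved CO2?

α₀ = 1 / (1 + K1/[H⁺] + K1K2/[H⁺]²) = 1 / (1 + 10^+1.73 + 10^+0.41)
   = 1 / (1 + 53.703 + 2.5704) = 1/57.274 = 0.01746
[CO2*] = α₀ × DIC = 0.01746 × 10.8 = 0.189 mmol/kg

[CO2*] = 0.189 mmol/kg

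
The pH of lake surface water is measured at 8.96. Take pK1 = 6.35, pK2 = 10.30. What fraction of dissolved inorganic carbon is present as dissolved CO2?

α₀ = 1 / (1 + K1/[H⁺] + K1K2/[H⁺]²) = 1 / (1 + 10^+2.61 + 10^+1.27)
   = 1 / (1 + 407.38 + 18.621) = 1/427.00 = 0.002342

α₀ = 0.00234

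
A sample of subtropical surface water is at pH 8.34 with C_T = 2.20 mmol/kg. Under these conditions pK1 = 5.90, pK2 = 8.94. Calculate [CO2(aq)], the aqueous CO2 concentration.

α₀ = 1 / (1 + K1/[H⁺] + K1K2/[H⁺]²) = 1 / (1 + 10^+2.44 + 10^+1.84)
   = 1 / (1 + 275.42 + 69.183) = 1/345.61 = 0.002893
[CO2*] = α₀ × DIC = 0.002893 × 2.20 = 0.00637 mmol/kg = 6.37 μmol/kg

[CO2*] = 6.37 μmol/kg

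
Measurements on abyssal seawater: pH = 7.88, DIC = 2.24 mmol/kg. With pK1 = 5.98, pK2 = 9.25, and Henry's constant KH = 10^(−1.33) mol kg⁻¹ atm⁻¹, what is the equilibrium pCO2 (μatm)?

α₀ = 1 / (1 + K1/[H⁺] + K1K2/[H⁺]²) = 1 / (1 + 10^+1.90 + 10^+0.53)
   = 1 / (1 + 79.433 + 3.3884) = 1/83.821 = 0.01193
[CO2*] = α₀ × DIC = 0.01193 × 2.24 = 0.02672 mmol/kg
pCO2 = [CO2*]/KH = 2.672×10^-5 / 4.677×10^-2 = 571 μatm

pCO2 = 571 μatm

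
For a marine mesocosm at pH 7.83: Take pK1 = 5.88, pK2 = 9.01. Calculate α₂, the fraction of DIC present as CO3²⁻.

α₂ = 1 / (1 + [H⁺]/K2 + [H⁺]²/(K1K2)) = 1 / (1 + 10^+1.18 + 10^-0.77)
   = 1 / (1 + 15.136 + 0.16982) = 1/16.305 = 0.06133

α₂ = 0.0613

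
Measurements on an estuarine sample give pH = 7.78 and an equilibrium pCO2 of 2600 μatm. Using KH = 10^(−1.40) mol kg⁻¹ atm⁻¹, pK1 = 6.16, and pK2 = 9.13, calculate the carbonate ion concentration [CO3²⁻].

[CO2*] = KH · pCO2 = 10^(−1.40) × 2600×10^-6 = 1.035×10^-4 mol/kg
α₀ = 1/(1 + K1/[H⁺] + K1K2/[H⁺]²) = 1/(1 + 10^+1.62 + 10^+0.27) = 0.02245
DIC = [CO2*]/α₀ = 1.035×10^-4 / 0.02245 = 4.611 mmol/kg
[CO3²⁻] = α₂·DIC; α₂ = 0.04180, so [CO3²⁻] = 0.04180 × 4.611 = 0.193 mmol/kg

[CO3²⁻] = 0.193 mmol/kg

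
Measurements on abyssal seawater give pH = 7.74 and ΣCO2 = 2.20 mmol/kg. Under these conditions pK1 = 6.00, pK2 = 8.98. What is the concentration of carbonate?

[CO3²⁻] = 0.118 mmol/kg

α₂ = 1 / (1 + [H⁺]/K2 + [H⁺]²/(K1K2)) = 1 / (1 + 10^+1.24 + 10^-0.50)
   = 1 / (1 + 17.378 + 0.31623) = 1/18.694 = 0.05349
[CO3²⁻] = α₂ × DIC = 0.05349 × 2.20 = 0.118 mmol/kg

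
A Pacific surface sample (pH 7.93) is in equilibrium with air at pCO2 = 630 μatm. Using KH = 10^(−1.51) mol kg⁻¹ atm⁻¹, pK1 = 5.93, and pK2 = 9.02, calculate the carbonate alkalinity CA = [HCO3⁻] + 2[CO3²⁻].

CA = 2.26 mmol/kg

[CO2*] = KH · pCO2 = 10^(−1.51) × 630×10^-6 = 1.947×10^-5 mol/kg
α₀ = 1/(1 + K1/[H⁺] + K1K2/[H⁺]²) = 1/(1 + 10^+2.00 + 10^+0.91) = 0.009164
DIC = [CO2*]/α₀ = 1.947×10^-5 / 0.009164 = 2.125 mmol/kg
CA = (α₁ + 2α₂)·DIC = (0.9164 + 2×0.07448) × 2.125 = 2.26 mmol/kg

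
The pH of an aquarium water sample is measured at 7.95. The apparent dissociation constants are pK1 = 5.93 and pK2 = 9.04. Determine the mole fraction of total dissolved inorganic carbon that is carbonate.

α₂ = 1 / (1 + [H⁺]/K2 + [H⁺]²/(K1K2)) = 1 / (1 + 10^+1.09 + 10^-0.93)
   = 1 / (1 + 12.303 + 0.11749) = 1/13.420 = 0.07451

α₂ = 0.0745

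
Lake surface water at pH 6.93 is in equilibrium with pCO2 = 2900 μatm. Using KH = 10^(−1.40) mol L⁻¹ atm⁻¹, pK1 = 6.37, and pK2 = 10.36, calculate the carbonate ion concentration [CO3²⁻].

[CO2*] = KH · pCO2 = 10^(−1.40) × 2900×10^-6 = 1.155×10^-4 mol/L
α₀ = 1/(1 + K1/[H⁺] + K1K2/[H⁺]²) = 1/(1 + 10^+0.56 + 10^-2.87) = 0.2159
DIC = [CO2*]/α₀ = 1.155×10^-4 / 0.2159 = 0.5348 mmol/L
[CO3²⁻] = α₂·DIC; α₂ = 0.0002912, so [CO3²⁻] = 0.0002912 × 0.5348 = 0.000156 mmol/L = 0.156 μmol/L

[CO3²⁻] = 0.156 μmol/L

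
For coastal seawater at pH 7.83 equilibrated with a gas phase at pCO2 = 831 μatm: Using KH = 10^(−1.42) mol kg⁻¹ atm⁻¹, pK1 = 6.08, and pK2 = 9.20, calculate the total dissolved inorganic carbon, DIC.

[CO2*] = KH · pCO2 = 10^(−1.42) × 831×10^-6 = 3.159×10^-5 mol/kg
α₀ = 1/(1 + K1/[H⁺] + K1K2/[H⁺]²) = 1/(1 + 10^+1.75 + 10^+0.38) = 0.01677
DIC = [CO2*]/α₀ = 3.159×10^-5 / 0.01677 = 1.88 mmol/kg

DIC = 1.88 mmol/kg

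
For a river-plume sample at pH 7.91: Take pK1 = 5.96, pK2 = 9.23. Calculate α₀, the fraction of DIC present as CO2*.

α₀ = 0.0106

α₀ = 1 / (1 + K1/[H⁺] + K1K2/[H⁺]²) = 1 / (1 + 10^+1.95 + 10^+0.63)
   = 1 / (1 + 89.125 + 4.2658) = 1/94.391 = 0.01059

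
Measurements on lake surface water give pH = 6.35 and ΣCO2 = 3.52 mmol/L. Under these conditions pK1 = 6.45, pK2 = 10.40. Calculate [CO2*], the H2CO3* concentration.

α₀ = 1 / (1 + K1/[H⁺] + K1K2/[H⁺]²) = 1 / (1 + 10^-0.10 + 10^-4.15)
   = 1 / (1 + 0.79433 + 7.0795×10^-5) = 1/1.7944 = 0.5573
[CO2*] = α₀ × DIC = 0.5573 × 3.52 = 1.96 mmol/L

[CO2*] = 1.96 mmol/L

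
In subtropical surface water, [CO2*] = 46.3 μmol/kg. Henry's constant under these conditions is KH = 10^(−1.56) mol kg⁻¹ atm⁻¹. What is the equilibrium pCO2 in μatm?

pCO2 = 1680 μatm

KH = 10^(−1.56) = 2.754×10^-2 mol kg⁻¹ atm⁻¹
pCO2 = [CO2*]/KH = 46.3×10^-6 / 2.754×10^-2 = 1.68×10^-3 atm = 1680 μatm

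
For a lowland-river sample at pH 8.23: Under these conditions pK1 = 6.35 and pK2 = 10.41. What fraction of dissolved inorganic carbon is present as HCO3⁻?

α₁ = 1 / (1 + [H⁺]/K1 + K2/[H⁺]) = 1 / (1 + 10^-1.88 + 10^-2.18)
   = 1 / (1 + 0.013183 + 0.0066069) = 1/1.0198 = 0.9806

α₁ = 0.981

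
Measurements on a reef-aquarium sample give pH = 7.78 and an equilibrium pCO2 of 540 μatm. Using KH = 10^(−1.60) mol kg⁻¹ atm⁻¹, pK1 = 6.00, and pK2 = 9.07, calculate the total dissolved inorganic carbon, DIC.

[CO2*] = KH · pCO2 = 10^(−1.60) × 540×10^-6 = 1.356×10^-5 mol/kg
α₀ = 1/(1 + K1/[H⁺] + K1K2/[H⁺]²) = 1/(1 + 10^+1.78 + 10^+0.49) = 0.01554
DIC = [CO2*]/α₀ = 1.356×10^-5 / 0.01554 = 0.873 mmol/kg

DIC = 0.873 mmol/kg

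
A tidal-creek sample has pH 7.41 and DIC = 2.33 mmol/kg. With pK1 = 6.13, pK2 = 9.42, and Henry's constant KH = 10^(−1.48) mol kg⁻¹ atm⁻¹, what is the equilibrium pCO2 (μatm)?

pCO2 = 3480 μatm

α₀ = 1 / (1 + K1/[H⁺] + K1K2/[H⁺]²) = 1 / (1 + 10^+1.28 + 10^-0.73)
   = 1 / (1 + 19.055 + 0.18621) = 1/20.241 = 0.04941
[CO2*] = α₀ × DIC = 0.04941 × 2.33 = 0.1151 mmol/kg
pCO2 = [CO2*]/KH = 1.151×10^-4 / 3.311×10^-2 = 3480 μatm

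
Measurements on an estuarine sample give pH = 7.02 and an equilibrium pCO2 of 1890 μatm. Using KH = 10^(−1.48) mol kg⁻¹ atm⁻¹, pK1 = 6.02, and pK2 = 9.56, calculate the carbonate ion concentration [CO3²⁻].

[CO3²⁻] = 1.80 μmol/kg

[CO2*] = KH · pCO2 = 10^(−1.48) × 1890×10^-6 = 6.258×10^-5 mol/kg
α₀ = 1/(1 + K1/[H⁺] + K1K2/[H⁺]²) = 1/(1 + 10^+1.00 + 10^-1.54) = 0.09067
DIC = [CO2*]/α₀ = 6.258×10^-5 / 0.09067 = 0.6902 mmol/kg
[CO3²⁻] = α₂·DIC; α₂ = 0.002615, so [CO3²⁻] = 0.002615 × 0.6902 = 0.00180 mmol/kg = 1.80 μmol/kg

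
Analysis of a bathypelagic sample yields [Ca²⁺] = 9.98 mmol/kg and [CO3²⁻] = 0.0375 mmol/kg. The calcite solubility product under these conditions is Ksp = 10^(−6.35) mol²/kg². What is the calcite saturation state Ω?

Ω = 0.838

Ksp = 10^(−6.35) = 4.467×10^-7
Ω = [Ca²⁺][CO3²⁻]/Ksp = (9.98×10^-3)(0.0375×10^-3) / 4.467×10^-7 = 0.838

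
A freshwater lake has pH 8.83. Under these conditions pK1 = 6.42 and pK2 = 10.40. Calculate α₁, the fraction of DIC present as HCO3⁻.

α₁ = 0.970

α₁ = 1 / (1 + [H⁺]/K1 + K2/[H⁺]) = 1 / (1 + 10^-2.41 + 10^-1.57)
   = 1 / (1 + 0.0038905 + 0.026915) = 1/1.0308 = 0.9701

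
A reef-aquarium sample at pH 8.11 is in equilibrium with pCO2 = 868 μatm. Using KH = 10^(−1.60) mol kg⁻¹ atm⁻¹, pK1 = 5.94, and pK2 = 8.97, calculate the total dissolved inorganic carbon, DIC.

DIC = 3.69 mmol/kg

[CO2*] = KH · pCO2 = 10^(−1.60) × 868×10^-6 = 2.180×10^-5 mol/kg
α₀ = 1/(1 + K1/[H⁺] + K1K2/[H⁺]²) = 1/(1 + 10^+2.17 + 10^+1.31) = 0.005906
DIC = [CO2*]/α₀ = 2.180×10^-5 / 0.005906 = 3.69 mmol/kg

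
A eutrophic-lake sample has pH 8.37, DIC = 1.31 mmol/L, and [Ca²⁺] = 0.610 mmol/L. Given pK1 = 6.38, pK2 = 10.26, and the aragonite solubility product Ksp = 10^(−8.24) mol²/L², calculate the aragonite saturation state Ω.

α₂ = 1 / (1 + [H⁺]/K2 + [H⁺]²/(K1K2)) = 1 / (1 + 10^+1.89 + 10^-0.10)
   = 1 / (1 + 77.625 + 0.79433) = 1/79.419 = 0.01259
[CO3²⁻] = α₂ × DIC = 0.01259 × 1.31 = 0.01649 mmol/L = 16.49 μmol/L
Ksp = 10^(−8.24) = 5.754×10^-9
Ω = [Ca²⁺][CO3²⁻]/Ksp = (0.610×10^-3)(1.649×10^-5) / 5.754×10^-9 = 1.75

Ω = 1.75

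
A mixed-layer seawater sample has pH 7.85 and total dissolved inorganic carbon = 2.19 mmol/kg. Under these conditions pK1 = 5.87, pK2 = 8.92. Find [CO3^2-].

[CO3²⁻] = 0.170 mmol/kg

α₂ = 1 / (1 + [H⁺]/K2 + [H⁺]²/(K1K2)) = 1 / (1 + 10^+1.07 + 10^-0.91)
   = 1 / (1 + 11.749 + 0.12303) = 1/12.872 = 0.07769
[CO3²⁻] = α₂ × DIC = 0.07769 × 2.19 = 0.170 mmol/kg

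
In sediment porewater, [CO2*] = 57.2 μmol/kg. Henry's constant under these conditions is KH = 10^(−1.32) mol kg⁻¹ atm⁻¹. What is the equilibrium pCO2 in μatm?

pCO2 = 1200 μatm

KH = 10^(−1.32) = 4.786×10^-2 mol kg⁻¹ atm⁻¹
pCO2 = [CO2*]/KH = 57.2×10^-6 / 4.786×10^-2 = 1.20×10^-3 atm = 1200 μatm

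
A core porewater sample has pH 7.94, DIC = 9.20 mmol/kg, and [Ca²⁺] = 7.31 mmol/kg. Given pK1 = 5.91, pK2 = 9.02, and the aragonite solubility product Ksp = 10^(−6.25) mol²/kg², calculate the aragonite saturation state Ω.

Ω = 9.11

α₂ = 1 / (1 + [H⁺]/K2 + [H⁺]²/(K1K2)) = 1 / (1 + 10^+1.08 + 10^-0.95)
   = 1 / (1 + 12.023 + 0.11220) = 1/13.135 = 0.07613
[CO3²⁻] = α₂ × DIC = 0.07613 × 9.20 = 0.7004 mmol/kg
Ksp = 10^(−6.25) = 5.623×10^-7
Ω = [Ca²⁺][CO3²⁻]/Ksp = (7.31×10^-3)(7.004×10^-4) / 5.623×10^-7 = 9.11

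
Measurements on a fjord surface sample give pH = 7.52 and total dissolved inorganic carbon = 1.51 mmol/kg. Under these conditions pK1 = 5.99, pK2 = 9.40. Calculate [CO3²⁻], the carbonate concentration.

α₂ = 1 / (1 + [H⁺]/K2 + [H⁺]²/(K1K2)) = 1 / (1 + 10^+1.88 + 10^+0.35)
   = 1 / (1 + 75.858 + 2.2387) = 1/79.096 = 0.01264
[CO3²⁻] = α₂ × DIC = 0.01264 × 1.51 = 0.0191 mmol/kg = 19.1 μmol/kg

[CO3²⁻] = 19.1 μmol/kg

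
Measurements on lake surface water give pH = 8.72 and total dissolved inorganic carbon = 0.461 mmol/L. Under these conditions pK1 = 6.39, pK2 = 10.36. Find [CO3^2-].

α₂ = 1 / (1 + [H⁺]/K2 + [H⁺]²/(K1K2)) = 1 / (1 + 10^+1.64 + 10^-0.69)
   = 1 / (1 + 43.652 + 0.20417) = 1/44.856 = 0.02229
[CO3²⁻] = α₂ × DIC = 0.02229 × 0.461 = 0.0103 mmol/L = 10.3 μmol/L

[CO3²⁻] = 10.3 μmol/L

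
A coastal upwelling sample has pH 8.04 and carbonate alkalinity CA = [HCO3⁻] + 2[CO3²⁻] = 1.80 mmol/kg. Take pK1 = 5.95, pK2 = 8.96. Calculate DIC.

CA = [HCO3⁻] + 2[CO3²⁻] = (α₁ + 2α₂)·DIC
At pH 8.04: [H⁺]/K1 = 10^-2.09 = 0.0081283, K2/[H⁺] = 10^-0.92 = 0.12023
α₁ = 1/(1 + 0.0081283 + 0.12023) = 1/1.1284 = 0.8862; α₂ = α₁·K2/[H⁺] = 0.1066
α₁ + 2α₂ = 1.0993
DIC = CA / (α₁ + 2α₂) = 1.80 / 1.0993 = 1.64 mmol/kg

DIC = 1.64 mmol/kg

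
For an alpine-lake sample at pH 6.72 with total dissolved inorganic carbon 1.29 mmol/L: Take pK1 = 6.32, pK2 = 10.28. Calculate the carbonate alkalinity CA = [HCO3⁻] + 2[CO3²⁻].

CA = [HCO3⁻] + 2[CO3²⁻] = (α₁ + 2α₂)·DIC
At pH 6.72: [H⁺]/K1 = 10^-0.40 = 0.39811, K2/[H⁺] = 10^-3.56 = 0.00027542
α₁ = 1/(1 + 0.39811 + 0.00027542) = 1/1.3984 = 0.7151; α₂ = α₁·K2/[H⁺] = 0.0001970
α₁ + 2α₂ = 0.7155
CA = 0.7155 × 1.29 = 0.923 mmol/L

CA = 0.923 mmol/L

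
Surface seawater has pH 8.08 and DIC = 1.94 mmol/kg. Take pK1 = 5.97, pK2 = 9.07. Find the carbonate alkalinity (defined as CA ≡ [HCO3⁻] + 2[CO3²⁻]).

CA = [HCO3⁻] + 2[CO3²⁻] = (α₁ + 2α₂)·DIC
At pH 8.08: [H⁺]/K1 = 10^-2.11 = 0.0077625, K2/[H⁺] = 10^-0.99 = 0.10233
α₁ = 1/(1 + 0.0077625 + 0.10233) = 1/1.1101 = 0.9008; α₂ = α₁·K2/[H⁺] = 0.09218
α₁ + 2α₂ = 1.0852
CA = 1.0852 × 1.94 = 2.11 mmol/kg

CA = 2.11 mmol/kg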